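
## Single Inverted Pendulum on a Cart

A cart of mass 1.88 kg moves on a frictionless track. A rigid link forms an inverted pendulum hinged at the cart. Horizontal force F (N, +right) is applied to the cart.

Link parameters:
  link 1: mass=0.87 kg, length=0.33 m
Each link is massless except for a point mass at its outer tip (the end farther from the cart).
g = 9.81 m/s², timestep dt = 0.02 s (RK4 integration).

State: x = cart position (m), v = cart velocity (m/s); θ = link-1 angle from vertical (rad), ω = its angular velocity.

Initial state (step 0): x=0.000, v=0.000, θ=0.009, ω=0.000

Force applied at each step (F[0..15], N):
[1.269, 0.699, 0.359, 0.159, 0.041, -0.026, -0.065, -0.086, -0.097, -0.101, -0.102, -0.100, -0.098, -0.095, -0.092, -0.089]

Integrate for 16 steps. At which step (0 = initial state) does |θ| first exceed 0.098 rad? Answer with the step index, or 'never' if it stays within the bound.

apply F[0]=+1.269 → step 1: x=0.000, v=0.013, θ=0.009, ω=-0.033
apply F[1]=+0.699 → step 2: x=0.000, v=0.019, θ=0.008, ω=-0.049
apply F[2]=+0.359 → step 3: x=0.001, v=0.023, θ=0.007, ω=-0.054
apply F[3]=+0.159 → step 4: x=0.001, v=0.024, θ=0.006, ω=-0.053
apply F[4]=+0.041 → step 5: x=0.002, v=0.024, θ=0.005, ω=-0.050
apply F[5]=-0.026 → step 6: x=0.002, v=0.023, θ=0.004, ω=-0.046
apply F[6]=-0.065 → step 7: x=0.003, v=0.022, θ=0.003, ω=-0.041
apply F[7]=-0.086 → step 8: x=0.003, v=0.021, θ=0.002, ω=-0.036
apply F[8]=-0.097 → step 9: x=0.004, v=0.020, θ=0.001, ω=-0.031
apply F[9]=-0.101 → step 10: x=0.004, v=0.018, θ=0.001, ω=-0.027
apply F[10]=-0.102 → step 11: x=0.004, v=0.017, θ=0.000, ω=-0.023
apply F[11]=-0.100 → step 12: x=0.005, v=0.016, θ=0.000, ω=-0.019
apply F[12]=-0.098 → step 13: x=0.005, v=0.015, θ=-0.000, ω=-0.016
apply F[13]=-0.095 → step 14: x=0.005, v=0.014, θ=-0.001, ω=-0.014
apply F[14]=-0.092 → step 15: x=0.006, v=0.013, θ=-0.001, ω=-0.011
apply F[15]=-0.089 → step 16: x=0.006, v=0.012, θ=-0.001, ω=-0.009
max |θ| = 0.009 ≤ 0.098 over all 17 states.

Answer: never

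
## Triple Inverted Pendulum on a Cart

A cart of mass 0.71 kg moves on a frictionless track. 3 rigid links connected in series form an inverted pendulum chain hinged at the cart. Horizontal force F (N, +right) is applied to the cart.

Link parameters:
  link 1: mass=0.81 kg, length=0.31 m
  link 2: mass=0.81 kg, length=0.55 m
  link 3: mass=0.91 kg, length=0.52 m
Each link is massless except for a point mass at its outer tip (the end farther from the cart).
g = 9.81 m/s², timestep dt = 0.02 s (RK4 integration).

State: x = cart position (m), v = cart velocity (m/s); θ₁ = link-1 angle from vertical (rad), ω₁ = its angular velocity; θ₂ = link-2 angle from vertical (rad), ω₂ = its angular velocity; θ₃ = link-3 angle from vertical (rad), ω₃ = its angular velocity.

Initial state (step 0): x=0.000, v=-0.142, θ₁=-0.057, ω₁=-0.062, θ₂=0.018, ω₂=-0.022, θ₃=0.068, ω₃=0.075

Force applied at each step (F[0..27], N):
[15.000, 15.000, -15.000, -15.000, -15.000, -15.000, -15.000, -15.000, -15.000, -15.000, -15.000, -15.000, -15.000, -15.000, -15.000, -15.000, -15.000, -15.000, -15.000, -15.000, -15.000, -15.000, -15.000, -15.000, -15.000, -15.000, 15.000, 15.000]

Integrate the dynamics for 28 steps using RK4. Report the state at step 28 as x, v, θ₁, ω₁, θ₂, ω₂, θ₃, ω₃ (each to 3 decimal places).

Answer: x=-1.216, v=-1.379, θ₁=1.901, ω₁=14.589, θ₂=1.312, ω₂=-1.841, θ₃=0.771, ω₃=6.266

Derivation:
apply F[0]=+15.000 → step 1: x=0.002, v=0.316, θ₁=-0.074, ω₁=-1.663, θ₂=0.018, ω₂=0.034, θ₃=0.070, ω₃=0.108
apply F[1]=+15.000 → step 2: x=0.013, v=0.775, θ₁=-0.124, ω₁=-3.279, θ₂=0.019, ω₂=0.092, θ₃=0.072, ω₃=0.131
apply F[2]=-15.000 → step 3: x=0.025, v=0.450, θ₁=-0.181, ω₁=-2.551, θ₂=0.023, ω₂=0.250, θ₃=0.075, ω₃=0.169
apply F[3]=-15.000 → step 4: x=0.031, v=0.168, θ₁=-0.227, ω₁=-2.084, θ₂=0.030, ω₂=0.482, θ₃=0.079, ω₃=0.208
apply F[4]=-15.000 → step 5: x=0.032, v=-0.086, θ₁=-0.266, ω₁=-1.798, θ₂=0.042, ω₂=0.772, θ₃=0.084, ω₃=0.242
apply F[5]=-15.000 → step 6: x=0.028, v=-0.322, θ₁=-0.300, ω₁=-1.631, θ₂=0.061, ω₂=1.108, θ₃=0.089, ω₃=0.267
apply F[6]=-15.000 → step 7: x=0.019, v=-0.550, θ₁=-0.332, ω₁=-1.537, θ₂=0.087, ω₂=1.481, θ₃=0.094, ω₃=0.279
apply F[7]=-15.000 → step 8: x=0.006, v=-0.775, θ₁=-0.362, ω₁=-1.473, θ₂=0.120, ω₂=1.884, θ₃=0.100, ω₃=0.276
apply F[8]=-15.000 → step 9: x=-0.012, v=-1.004, θ₁=-0.391, ω₁=-1.401, θ₂=0.162, ω₂=2.307, θ₃=0.105, ω₃=0.258
apply F[9]=-15.000 → step 10: x=-0.035, v=-1.240, θ₁=-0.418, ω₁=-1.287, θ₂=0.213, ω₂=2.744, θ₃=0.110, ω₃=0.230
apply F[10]=-15.000 → step 11: x=-0.062, v=-1.484, θ₁=-0.442, ω₁=-1.102, θ₂=0.272, ω₂=3.184, θ₃=0.114, ω₃=0.197
apply F[11]=-15.000 → step 12: x=-0.094, v=-1.737, θ₁=-0.461, ω₁=-0.819, θ₂=0.340, ω₂=3.622, θ₃=0.118, ω₃=0.169
apply F[12]=-15.000 → step 13: x=-0.131, v=-2.000, θ₁=-0.474, ω₁=-0.418, θ₂=0.417, ω₂=4.051, θ₃=0.121, ω₃=0.155
apply F[13]=-15.000 → step 14: x=-0.174, v=-2.272, θ₁=-0.477, ω₁=0.121, θ₂=0.502, ω₂=4.466, θ₃=0.124, ω₃=0.168
apply F[14]=-15.000 → step 15: x=-0.222, v=-2.554, θ₁=-0.468, ω₁=0.819, θ₂=0.595, ω₂=4.859, θ₃=0.128, ω₃=0.218
apply F[15]=-15.000 → step 16: x=-0.276, v=-2.851, θ₁=-0.443, ω₁=1.700, θ₂=0.696, ω₂=5.221, θ₃=0.133, ω₃=0.318
apply F[16]=-15.000 → step 17: x=-0.336, v=-3.169, θ₁=-0.398, ω₁=2.796, θ₂=0.804, ω₂=5.530, θ₃=0.141, ω₃=0.474
apply F[17]=-15.000 → step 18: x=-0.403, v=-3.520, θ₁=-0.329, ω₁=4.149, θ₂=0.917, ω₂=5.746, θ₃=0.153, ω₃=0.691
apply F[18]=-15.000 → step 19: x=-0.478, v=-3.914, θ₁=-0.230, ω₁=5.800, θ₂=1.033, ω₂=5.792, θ₃=0.169, ω₃=0.967
apply F[19]=-15.000 → step 20: x=-0.560, v=-4.350, θ₁=-0.095, ω₁=7.743, θ₂=1.147, ω₂=5.532, θ₃=0.192, ω₃=1.294
apply F[20]=-15.000 → step 21: x=-0.651, v=-4.772, θ₁=0.080, ω₁=9.806, θ₂=1.251, ω₂=4.796, θ₃=0.221, ω₃=1.675
apply F[21]=-15.000 → step 22: x=-0.750, v=-5.043, θ₁=0.295, ω₁=11.579, θ₂=1.335, ω₂=3.527, θ₃=0.259, ω₃=2.136
apply F[22]=-15.000 → step 23: x=-0.851, v=-5.033, θ₁=0.539, ω₁=12.708, θ₂=1.390, ω₂=1.961, θ₃=0.308, ω₃=2.719
apply F[23]=-15.000 → step 24: x=-0.949, v=-4.733, θ₁=0.799, ω₁=13.270, θ₂=1.414, ω₂=0.457, θ₃=0.369, ω₃=3.438
apply F[24]=-15.000 → step 25: x=-1.039, v=-4.206, θ₁=1.068, ω₁=13.549, θ₂=1.410, ω₂=-0.765, θ₃=0.446, ω₃=4.284
apply F[25]=-15.000 → step 26: x=-1.117, v=-3.515, θ₁=1.341, ω₁=13.730, θ₂=1.386, ω₂=-1.600, θ₃=0.541, ω₃=5.225
apply F[26]=+15.000 → step 27: x=-1.177, v=-2.491, θ₁=1.616, ω₁=13.915, θ₂=1.350, ω₂=-1.891, θ₃=0.651, ω₃=5.752
apply F[27]=+15.000 → step 28: x=-1.216, v=-1.379, θ₁=1.901, ω₁=14.589, θ₂=1.312, ω₂=-1.841, θ₃=0.771, ω₃=6.266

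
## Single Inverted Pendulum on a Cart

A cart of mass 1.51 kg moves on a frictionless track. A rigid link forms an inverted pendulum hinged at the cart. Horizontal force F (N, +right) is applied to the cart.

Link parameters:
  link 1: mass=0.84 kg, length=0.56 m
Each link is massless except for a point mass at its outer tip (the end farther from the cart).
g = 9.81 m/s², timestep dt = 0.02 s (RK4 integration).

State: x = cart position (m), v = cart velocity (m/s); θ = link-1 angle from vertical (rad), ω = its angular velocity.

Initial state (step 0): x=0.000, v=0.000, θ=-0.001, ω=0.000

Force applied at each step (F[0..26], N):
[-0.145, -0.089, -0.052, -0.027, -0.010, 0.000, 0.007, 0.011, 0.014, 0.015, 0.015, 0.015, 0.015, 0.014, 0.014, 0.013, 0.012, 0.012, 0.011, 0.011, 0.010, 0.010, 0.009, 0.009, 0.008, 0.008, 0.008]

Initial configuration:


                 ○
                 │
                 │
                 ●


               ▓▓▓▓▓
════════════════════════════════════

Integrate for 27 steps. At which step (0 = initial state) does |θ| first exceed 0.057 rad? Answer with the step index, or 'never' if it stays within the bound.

apply F[0]=-0.145 → step 1: x=-0.000, v=-0.002, θ=-0.001, ω=0.003
apply F[1]=-0.089 → step 2: x=-0.000, v=-0.003, θ=-0.001, ω=0.004
apply F[2]=-0.052 → step 3: x=-0.000, v=-0.003, θ=-0.001, ω=0.005
apply F[3]=-0.027 → step 4: x=-0.000, v=-0.004, θ=-0.001, ω=0.005
apply F[4]=-0.010 → step 5: x=-0.000, v=-0.004, θ=-0.001, ω=0.005
apply F[5]=+0.000 → step 6: x=-0.000, v=-0.004, θ=-0.000, ω=0.005
apply F[6]=+0.007 → step 7: x=-0.000, v=-0.004, θ=-0.000, ω=0.005
apply F[7]=+0.011 → step 8: x=-0.000, v=-0.003, θ=-0.000, ω=0.004
apply F[8]=+0.014 → step 9: x=-0.001, v=-0.003, θ=-0.000, ω=0.004
apply F[9]=+0.015 → step 10: x=-0.001, v=-0.003, θ=-0.000, ω=0.003
apply F[10]=+0.015 → step 11: x=-0.001, v=-0.003, θ=-0.000, ω=0.003
apply F[11]=+0.015 → step 12: x=-0.001, v=-0.003, θ=-0.000, ω=0.003
apply F[12]=+0.015 → step 13: x=-0.001, v=-0.002, θ=0.000, ω=0.002
apply F[13]=+0.014 → step 14: x=-0.001, v=-0.002, θ=0.000, ω=0.002
apply F[14]=+0.014 → step 15: x=-0.001, v=-0.002, θ=0.000, ω=0.002
apply F[15]=+0.013 → step 16: x=-0.001, v=-0.002, θ=0.000, ω=0.001
apply F[16]=+0.012 → step 17: x=-0.001, v=-0.002, θ=0.000, ω=0.001
apply F[17]=+0.012 → step 18: x=-0.001, v=-0.002, θ=0.000, ω=0.001
apply F[18]=+0.011 → step 19: x=-0.001, v=-0.001, θ=0.000, ω=0.001
apply F[19]=+0.011 → step 20: x=-0.001, v=-0.001, θ=0.000, ω=0.001
apply F[20]=+0.010 → step 21: x=-0.001, v=-0.001, θ=0.000, ω=0.000
apply F[21]=+0.010 → step 22: x=-0.001, v=-0.001, θ=0.000, ω=0.000
apply F[22]=+0.009 → step 23: x=-0.001, v=-0.001, θ=0.000, ω=0.000
apply F[23]=+0.009 → step 24: x=-0.001, v=-0.001, θ=0.000, ω=0.000
apply F[24]=+0.008 → step 25: x=-0.001, v=-0.001, θ=0.000, ω=0.000
apply F[25]=+0.008 → step 26: x=-0.001, v=-0.001, θ=0.000, ω=0.000
apply F[26]=+0.008 → step 27: x=-0.001, v=-0.001, θ=0.000, ω=-0.000
max |θ| = 0.001 ≤ 0.057 over all 28 states.

Answer: never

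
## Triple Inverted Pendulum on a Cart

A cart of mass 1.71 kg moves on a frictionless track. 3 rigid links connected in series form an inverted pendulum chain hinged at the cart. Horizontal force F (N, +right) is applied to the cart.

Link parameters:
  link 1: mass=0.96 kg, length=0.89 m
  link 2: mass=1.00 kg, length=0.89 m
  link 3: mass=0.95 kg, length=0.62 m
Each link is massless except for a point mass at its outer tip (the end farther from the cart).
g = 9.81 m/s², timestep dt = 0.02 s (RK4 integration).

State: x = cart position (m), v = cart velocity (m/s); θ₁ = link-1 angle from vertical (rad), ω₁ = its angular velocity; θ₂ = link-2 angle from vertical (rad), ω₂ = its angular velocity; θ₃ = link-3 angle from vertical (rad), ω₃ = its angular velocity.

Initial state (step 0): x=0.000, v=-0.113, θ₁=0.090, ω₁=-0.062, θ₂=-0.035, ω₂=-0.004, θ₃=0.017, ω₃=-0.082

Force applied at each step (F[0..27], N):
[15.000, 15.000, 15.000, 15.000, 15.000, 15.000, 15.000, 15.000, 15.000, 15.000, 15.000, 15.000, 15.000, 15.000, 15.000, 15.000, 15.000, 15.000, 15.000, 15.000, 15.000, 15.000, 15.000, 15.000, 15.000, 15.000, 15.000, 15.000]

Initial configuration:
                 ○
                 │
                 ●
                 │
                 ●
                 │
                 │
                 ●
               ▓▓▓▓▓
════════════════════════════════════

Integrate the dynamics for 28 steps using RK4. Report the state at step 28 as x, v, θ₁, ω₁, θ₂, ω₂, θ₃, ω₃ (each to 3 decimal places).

Answer: x=1.150, v=3.415, θ₁=-1.117, ω₁=-4.211, θ₂=-0.570, ω₂=-1.808, θ₃=0.121, ω₃=-1.178

Derivation:
apply F[0]=+15.000 → step 1: x=-0.001, v=0.032, θ₁=0.088, ω₁=-0.148, θ₂=-0.036, ω₂=-0.100, θ₃=0.016, ω₃=-0.050
apply F[1]=+15.000 → step 2: x=0.001, v=0.178, θ₁=0.084, ω₁=-0.237, θ₂=-0.039, ω₂=-0.195, θ₃=0.015, ω₃=-0.017
apply F[2]=+15.000 → step 3: x=0.006, v=0.326, θ₁=0.078, ω₁=-0.329, θ₂=-0.044, ω₂=-0.290, θ₃=0.015, ω₃=0.018
apply F[3]=+15.000 → step 4: x=0.014, v=0.476, θ₁=0.071, ω₁=-0.428, θ₂=-0.051, ω₂=-0.384, θ₃=0.016, ω₃=0.056
apply F[4]=+15.000 → step 5: x=0.025, v=0.630, θ₁=0.061, ω₁=-0.533, θ₂=-0.059, ω₂=-0.478, θ₃=0.017, ω₃=0.099
apply F[5]=+15.000 → step 6: x=0.040, v=0.788, θ₁=0.049, ω₁=-0.647, θ₂=-0.070, ω₂=-0.572, θ₃=0.020, ω₃=0.147
apply F[6]=+15.000 → step 7: x=0.057, v=0.950, θ₁=0.035, ω₁=-0.771, θ₂=-0.082, ω₂=-0.664, θ₃=0.023, ω₃=0.202
apply F[7]=+15.000 → step 8: x=0.078, v=1.117, θ₁=0.019, ω₁=-0.908, θ₂=-0.096, ω₂=-0.754, θ₃=0.028, ω₃=0.263
apply F[8]=+15.000 → step 9: x=0.102, v=1.290, θ₁=-0.001, ω₁=-1.059, θ₂=-0.112, ω₂=-0.840, θ₃=0.034, ω₃=0.331
apply F[9]=+15.000 → step 10: x=0.129, v=1.469, θ₁=-0.024, ω₁=-1.226, θ₂=-0.130, ω₂=-0.922, θ₃=0.041, ω₃=0.404
apply F[10]=+15.000 → step 11: x=0.160, v=1.653, θ₁=-0.050, ω₁=-1.409, θ₂=-0.149, ω₂=-0.996, θ₃=0.050, ω₃=0.481
apply F[11]=+15.000 → step 12: x=0.195, v=1.842, θ₁=-0.080, ω₁=-1.611, θ₂=-0.170, ω₂=-1.061, θ₃=0.060, ω₃=0.557
apply F[12]=+15.000 → step 13: x=0.234, v=2.034, θ₁=-0.115, ω₁=-1.830, θ₂=-0.191, ω₂=-1.114, θ₃=0.072, ω₃=0.629
apply F[13]=+15.000 → step 14: x=0.277, v=2.228, θ₁=-0.154, ω₁=-2.064, θ₂=-0.214, ω₂=-1.151, θ₃=0.085, ω₃=0.690
apply F[14]=+15.000 → step 15: x=0.323, v=2.419, θ₁=-0.197, ω₁=-2.308, θ₂=-0.237, ω₂=-1.173, θ₃=0.100, ω₃=0.732
apply F[15]=+15.000 → step 16: x=0.373, v=2.604, θ₁=-0.246, ω₁=-2.558, θ₂=-0.261, ω₂=-1.180, θ₃=0.115, ω₃=0.749
apply F[16]=+15.000 → step 17: x=0.427, v=2.777, θ₁=-0.300, ω₁=-2.805, θ₂=-0.284, ω₂=-1.174, θ₃=0.129, ω₃=0.735
apply F[17]=+15.000 → step 18: x=0.484, v=2.935, θ₁=-0.358, ω₁=-3.041, θ₂=-0.308, ω₂=-1.161, θ₃=0.144, ω₃=0.684
apply F[18]=+15.000 → step 19: x=0.545, v=3.074, θ₁=-0.421, ω₁=-3.259, θ₂=-0.331, ω₂=-1.147, θ₃=0.157, ω₃=0.597
apply F[19]=+15.000 → step 20: x=0.607, v=3.191, θ₁=-0.488, ω₁=-3.453, θ₂=-0.354, ω₂=-1.140, θ₃=0.167, ω₃=0.475
apply F[20]=+15.000 → step 21: x=0.672, v=3.285, θ₁=-0.559, ω₁=-3.621, θ₂=-0.377, ω₂=-1.147, θ₃=0.175, ω₃=0.323
apply F[21]=+15.000 → step 22: x=0.739, v=3.357, θ₁=-0.633, ω₁=-3.762, θ₂=-0.400, ω₂=-1.172, θ₃=0.180, ω₃=0.146
apply F[22]=+15.000 → step 23: x=0.806, v=3.408, θ₁=-0.710, ω₁=-3.879, θ₂=-0.424, ω₂=-1.220, θ₃=0.181, ω₃=-0.049
apply F[23]=+15.000 → step 24: x=0.875, v=3.440, θ₁=-0.788, ω₁=-3.975, θ₂=-0.449, ω₂=-1.292, θ₃=0.178, ω₃=-0.258
apply F[24]=+15.000 → step 25: x=0.944, v=3.455, θ₁=-0.868, ω₁=-4.053, θ₂=-0.475, ω₂=-1.387, θ₃=0.171, ω₃=-0.477
apply F[25]=+15.000 → step 26: x=1.013, v=3.455, θ₁=-0.950, ω₁=-4.117, θ₂=-0.504, ω₂=-1.506, θ₃=0.159, ω₃=-0.704
apply F[26]=+15.000 → step 27: x=1.082, v=3.441, θ₁=-1.033, ω₁=-4.169, θ₂=-0.536, ω₂=-1.647, θ₃=0.143, ω₃=-0.937
apply F[27]=+15.000 → step 28: x=1.150, v=3.415, θ₁=-1.117, ω₁=-4.211, θ₂=-0.570, ω₂=-1.808, θ₃=0.121, ω₃=-1.178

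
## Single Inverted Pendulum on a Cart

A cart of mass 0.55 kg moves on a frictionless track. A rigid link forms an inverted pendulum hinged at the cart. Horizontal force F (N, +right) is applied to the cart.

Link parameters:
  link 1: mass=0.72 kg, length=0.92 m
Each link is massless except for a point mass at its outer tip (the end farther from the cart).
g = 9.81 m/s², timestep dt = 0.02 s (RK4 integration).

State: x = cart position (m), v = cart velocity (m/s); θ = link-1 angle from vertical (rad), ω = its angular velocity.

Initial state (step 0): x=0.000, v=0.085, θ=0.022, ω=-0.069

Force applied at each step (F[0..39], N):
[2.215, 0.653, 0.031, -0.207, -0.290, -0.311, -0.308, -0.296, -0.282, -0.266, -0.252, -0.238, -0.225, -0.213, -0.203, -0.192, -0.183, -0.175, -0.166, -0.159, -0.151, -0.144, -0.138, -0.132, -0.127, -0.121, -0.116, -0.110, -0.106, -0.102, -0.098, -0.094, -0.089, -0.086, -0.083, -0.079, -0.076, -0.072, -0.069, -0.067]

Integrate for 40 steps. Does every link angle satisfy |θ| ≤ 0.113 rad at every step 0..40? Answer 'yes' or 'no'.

Answer: yes

Derivation:
apply F[0]=+2.215 → step 1: x=0.002, v=0.160, θ=0.020, ω=-0.146
apply F[1]=+0.653 → step 2: x=0.006, v=0.179, θ=0.017, ω=-0.163
apply F[2]=+0.031 → step 3: x=0.009, v=0.176, θ=0.014, ω=-0.157
apply F[3]=-0.207 → step 4: x=0.013, v=0.166, θ=0.011, ω=-0.143
apply F[4]=-0.290 → step 5: x=0.016, v=0.153, θ=0.008, ω=-0.127
apply F[5]=-0.311 → step 6: x=0.019, v=0.140, θ=0.006, ω=-0.111
apply F[6]=-0.308 → step 7: x=0.022, v=0.128, θ=0.003, ω=-0.097
apply F[7]=-0.296 → step 8: x=0.024, v=0.116, θ=0.002, ω=-0.084
apply F[8]=-0.282 → step 9: x=0.026, v=0.106, θ=0.000, ω=-0.072
apply F[9]=-0.266 → step 10: x=0.028, v=0.096, θ=-0.001, ω=-0.062
apply F[10]=-0.252 → step 11: x=0.030, v=0.087, θ=-0.002, ω=-0.053
apply F[11]=-0.238 → step 12: x=0.032, v=0.080, θ=-0.003, ω=-0.045
apply F[12]=-0.225 → step 13: x=0.033, v=0.072, θ=-0.004, ω=-0.038
apply F[13]=-0.213 → step 14: x=0.035, v=0.066, θ=-0.005, ω=-0.032
apply F[14]=-0.203 → step 15: x=0.036, v=0.060, θ=-0.005, ω=-0.026
apply F[15]=-0.192 → step 16: x=0.037, v=0.054, θ=-0.006, ω=-0.021
apply F[16]=-0.183 → step 17: x=0.038, v=0.049, θ=-0.006, ω=-0.017
apply F[17]=-0.175 → step 18: x=0.039, v=0.044, θ=-0.007, ω=-0.014
apply F[18]=-0.166 → step 19: x=0.040, v=0.040, θ=-0.007, ω=-0.010
apply F[19]=-0.159 → step 20: x=0.041, v=0.036, θ=-0.007, ω=-0.008
apply F[20]=-0.151 → step 21: x=0.041, v=0.032, θ=-0.007, ω=-0.005
apply F[21]=-0.144 → step 22: x=0.042, v=0.029, θ=-0.007, ω=-0.003
apply F[22]=-0.138 → step 23: x=0.042, v=0.026, θ=-0.007, ω=-0.001
apply F[23]=-0.132 → step 24: x=0.043, v=0.023, θ=-0.007, ω=0.001
apply F[24]=-0.127 → step 25: x=0.043, v=0.020, θ=-0.007, ω=0.002
apply F[25]=-0.121 → step 26: x=0.044, v=0.018, θ=-0.007, ω=0.003
apply F[26]=-0.116 → step 27: x=0.044, v=0.015, θ=-0.007, ω=0.004
apply F[27]=-0.110 → step 28: x=0.044, v=0.013, θ=-0.007, ω=0.005
apply F[28]=-0.106 → step 29: x=0.045, v=0.011, θ=-0.007, ω=0.006
apply F[29]=-0.102 → step 30: x=0.045, v=0.009, θ=-0.007, ω=0.006
apply F[30]=-0.098 → step 31: x=0.045, v=0.007, θ=-0.007, ω=0.007
apply F[31]=-0.094 → step 32: x=0.045, v=0.006, θ=-0.007, ω=0.007
apply F[32]=-0.089 → step 33: x=0.045, v=0.004, θ=-0.006, ω=0.008
apply F[33]=-0.086 → step 34: x=0.045, v=0.003, θ=-0.006, ω=0.008
apply F[34]=-0.083 → step 35: x=0.045, v=0.001, θ=-0.006, ω=0.008
apply F[35]=-0.079 → step 36: x=0.045, v=-0.000, θ=-0.006, ω=0.008
apply F[36]=-0.076 → step 37: x=0.045, v=-0.001, θ=-0.006, ω=0.008
apply F[37]=-0.072 → step 38: x=0.045, v=-0.003, θ=-0.006, ω=0.008
apply F[38]=-0.069 → step 39: x=0.045, v=-0.004, θ=-0.005, ω=0.008
apply F[39]=-0.067 → step 40: x=0.045, v=-0.005, θ=-0.005, ω=0.009
Max |angle| over trajectory = 0.022 rad; bound = 0.113 → within bound.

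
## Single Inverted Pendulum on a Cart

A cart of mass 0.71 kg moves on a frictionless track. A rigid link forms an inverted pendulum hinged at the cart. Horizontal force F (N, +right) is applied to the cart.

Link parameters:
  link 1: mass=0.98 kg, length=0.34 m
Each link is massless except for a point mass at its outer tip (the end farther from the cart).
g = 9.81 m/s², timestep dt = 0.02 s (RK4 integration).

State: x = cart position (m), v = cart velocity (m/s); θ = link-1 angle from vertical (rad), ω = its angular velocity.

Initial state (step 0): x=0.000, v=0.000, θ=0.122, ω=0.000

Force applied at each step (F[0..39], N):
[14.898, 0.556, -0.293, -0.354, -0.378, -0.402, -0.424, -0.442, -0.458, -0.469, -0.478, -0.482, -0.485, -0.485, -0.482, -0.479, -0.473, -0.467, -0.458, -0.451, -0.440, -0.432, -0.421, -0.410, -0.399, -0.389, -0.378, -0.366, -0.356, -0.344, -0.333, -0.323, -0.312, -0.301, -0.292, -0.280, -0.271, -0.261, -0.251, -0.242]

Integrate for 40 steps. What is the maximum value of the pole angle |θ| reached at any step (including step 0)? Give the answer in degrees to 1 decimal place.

Answer: 7.0°

Derivation:
apply F[0]=+14.898 → step 1: x=0.004, v=0.381, θ=0.112, ω=-1.044
apply F[1]=+0.556 → step 2: x=0.011, v=0.370, θ=0.092, ω=-0.955
apply F[2]=-0.293 → step 3: x=0.018, v=0.341, θ=0.074, ω=-0.821
apply F[3]=-0.354 → step 4: x=0.025, v=0.313, θ=0.059, ω=-0.702
apply F[4]=-0.378 → step 5: x=0.031, v=0.289, θ=0.046, ω=-0.600
apply F[5]=-0.402 → step 6: x=0.037, v=0.267, θ=0.035, ω=-0.513
apply F[6]=-0.424 → step 7: x=0.042, v=0.247, θ=0.025, ω=-0.437
apply F[7]=-0.442 → step 8: x=0.046, v=0.229, θ=0.017, ω=-0.372
apply F[8]=-0.458 → step 9: x=0.051, v=0.212, θ=0.010, ω=-0.315
apply F[9]=-0.469 → step 10: x=0.055, v=0.197, θ=0.004, ω=-0.266
apply F[10]=-0.478 → step 11: x=0.059, v=0.183, θ=-0.000, ω=-0.224
apply F[11]=-0.482 → step 12: x=0.062, v=0.170, θ=-0.005, ω=-0.188
apply F[12]=-0.485 → step 13: x=0.066, v=0.159, θ=-0.008, ω=-0.156
apply F[13]=-0.485 → step 14: x=0.069, v=0.147, θ=-0.011, ω=-0.129
apply F[14]=-0.482 → step 15: x=0.071, v=0.137, θ=-0.013, ω=-0.106
apply F[15]=-0.479 → step 16: x=0.074, v=0.127, θ=-0.015, ω=-0.086
apply F[16]=-0.473 → step 17: x=0.077, v=0.118, θ=-0.017, ω=-0.068
apply F[17]=-0.467 → step 18: x=0.079, v=0.110, θ=-0.018, ω=-0.053
apply F[18]=-0.458 → step 19: x=0.081, v=0.102, θ=-0.019, ω=-0.041
apply F[19]=-0.451 → step 20: x=0.083, v=0.095, θ=-0.020, ω=-0.030
apply F[20]=-0.440 → step 21: x=0.085, v=0.088, θ=-0.020, ω=-0.020
apply F[21]=-0.432 → step 22: x=0.086, v=0.081, θ=-0.020, ω=-0.012
apply F[22]=-0.421 → step 23: x=0.088, v=0.074, θ=-0.021, ω=-0.006
apply F[23]=-0.410 → step 24: x=0.089, v=0.069, θ=-0.021, ω=0.000
apply F[24]=-0.399 → step 25: x=0.091, v=0.063, θ=-0.021, ω=0.005
apply F[25]=-0.389 → step 26: x=0.092, v=0.057, θ=-0.020, ω=0.009
apply F[26]=-0.378 → step 27: x=0.093, v=0.052, θ=-0.020, ω=0.013
apply F[27]=-0.366 → step 28: x=0.094, v=0.047, θ=-0.020, ω=0.015
apply F[28]=-0.356 → step 29: x=0.095, v=0.043, θ=-0.020, ω=0.018
apply F[29]=-0.344 → step 30: x=0.096, v=0.038, θ=-0.019, ω=0.020
apply F[30]=-0.333 → step 31: x=0.096, v=0.034, θ=-0.019, ω=0.021
apply F[31]=-0.323 → step 32: x=0.097, v=0.030, θ=-0.018, ω=0.022
apply F[32]=-0.312 → step 33: x=0.098, v=0.026, θ=-0.018, ω=0.023
apply F[33]=-0.301 → step 34: x=0.098, v=0.022, θ=-0.017, ω=0.024
apply F[34]=-0.292 → step 35: x=0.099, v=0.019, θ=-0.017, ω=0.025
apply F[35]=-0.280 → step 36: x=0.099, v=0.015, θ=-0.016, ω=0.025
apply F[36]=-0.271 → step 37: x=0.099, v=0.012, θ=-0.016, ω=0.025
apply F[37]=-0.261 → step 38: x=0.099, v=0.009, θ=-0.015, ω=0.025
apply F[38]=-0.251 → step 39: x=0.100, v=0.006, θ=-0.015, ω=0.025
apply F[39]=-0.242 → step 40: x=0.100, v=0.003, θ=-0.014, ω=0.025
Max |angle| over trajectory = 0.122 rad = 7.0°.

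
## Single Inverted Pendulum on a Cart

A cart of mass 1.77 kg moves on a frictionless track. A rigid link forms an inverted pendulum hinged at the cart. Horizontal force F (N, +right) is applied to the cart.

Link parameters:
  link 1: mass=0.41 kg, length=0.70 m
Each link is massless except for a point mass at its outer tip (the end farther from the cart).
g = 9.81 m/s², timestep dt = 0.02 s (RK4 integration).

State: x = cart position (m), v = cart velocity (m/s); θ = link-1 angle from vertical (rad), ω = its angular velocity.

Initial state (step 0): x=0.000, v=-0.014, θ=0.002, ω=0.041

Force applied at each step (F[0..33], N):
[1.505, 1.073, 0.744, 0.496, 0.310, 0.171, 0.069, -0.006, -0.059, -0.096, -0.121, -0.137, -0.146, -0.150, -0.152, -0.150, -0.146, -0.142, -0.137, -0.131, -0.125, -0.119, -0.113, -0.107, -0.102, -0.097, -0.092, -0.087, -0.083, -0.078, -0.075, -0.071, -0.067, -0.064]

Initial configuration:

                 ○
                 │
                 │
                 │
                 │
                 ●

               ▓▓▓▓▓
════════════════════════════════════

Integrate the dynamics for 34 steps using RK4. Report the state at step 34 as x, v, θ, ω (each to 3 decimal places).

apply F[0]=+1.505 → step 1: x=-0.000, v=0.003, θ=0.003, ω=0.018
apply F[1]=+1.073 → step 2: x=0.000, v=0.015, θ=0.003, ω=0.001
apply F[2]=+0.744 → step 3: x=0.000, v=0.023, θ=0.003, ω=-0.010
apply F[3]=+0.496 → step 4: x=0.001, v=0.029, θ=0.002, ω=-0.017
apply F[4]=+0.310 → step 5: x=0.002, v=0.032, θ=0.002, ω=-0.021
apply F[5]=+0.171 → step 6: x=0.002, v=0.034, θ=0.002, ω=-0.023
apply F[6]=+0.069 → step 7: x=0.003, v=0.035, θ=0.001, ω=-0.024
apply F[7]=-0.006 → step 8: x=0.004, v=0.035, θ=0.001, ω=-0.024
apply F[8]=-0.059 → step 9: x=0.004, v=0.034, θ=0.000, ω=-0.023
apply F[9]=-0.096 → step 10: x=0.005, v=0.033, θ=-0.000, ω=-0.021
apply F[10]=-0.121 → step 11: x=0.006, v=0.031, θ=-0.001, ω=-0.019
apply F[11]=-0.137 → step 12: x=0.006, v=0.030, θ=-0.001, ω=-0.017
apply F[12]=-0.146 → step 13: x=0.007, v=0.028, θ=-0.001, ω=-0.015
apply F[13]=-0.150 → step 14: x=0.007, v=0.027, θ=-0.002, ω=-0.014
apply F[14]=-0.152 → step 15: x=0.008, v=0.025, θ=-0.002, ω=-0.012
apply F[15]=-0.150 → step 16: x=0.008, v=0.023, θ=-0.002, ω=-0.010
apply F[16]=-0.146 → step 17: x=0.009, v=0.022, θ=-0.002, ω=-0.008
apply F[17]=-0.142 → step 18: x=0.009, v=0.020, θ=-0.002, ω=-0.007
apply F[18]=-0.137 → step 19: x=0.010, v=0.019, θ=-0.003, ω=-0.006
apply F[19]=-0.131 → step 20: x=0.010, v=0.018, θ=-0.003, ω=-0.004
apply F[20]=-0.125 → step 21: x=0.010, v=0.016, θ=-0.003, ω=-0.003
apply F[21]=-0.119 → step 22: x=0.011, v=0.015, θ=-0.003, ω=-0.002
apply F[22]=-0.113 → step 23: x=0.011, v=0.014, θ=-0.003, ω=-0.001
apply F[23]=-0.107 → step 24: x=0.011, v=0.013, θ=-0.003, ω=-0.001
apply F[24]=-0.102 → step 25: x=0.011, v=0.012, θ=-0.003, ω=-0.000
apply F[25]=-0.097 → step 26: x=0.012, v=0.011, θ=-0.003, ω=0.001
apply F[26]=-0.092 → step 27: x=0.012, v=0.010, θ=-0.003, ω=0.001
apply F[27]=-0.087 → step 28: x=0.012, v=0.009, θ=-0.003, ω=0.001
apply F[28]=-0.083 → step 29: x=0.012, v=0.008, θ=-0.003, ω=0.002
apply F[29]=-0.078 → step 30: x=0.012, v=0.008, θ=-0.003, ω=0.002
apply F[30]=-0.075 → step 31: x=0.013, v=0.007, θ=-0.003, ω=0.002
apply F[31]=-0.071 → step 32: x=0.013, v=0.006, θ=-0.003, ω=0.003
apply F[32]=-0.067 → step 33: x=0.013, v=0.006, θ=-0.003, ω=0.003
apply F[33]=-0.064 → step 34: x=0.013, v=0.005, θ=-0.003, ω=0.003

Answer: x=0.013, v=0.005, θ=-0.003, ω=0.003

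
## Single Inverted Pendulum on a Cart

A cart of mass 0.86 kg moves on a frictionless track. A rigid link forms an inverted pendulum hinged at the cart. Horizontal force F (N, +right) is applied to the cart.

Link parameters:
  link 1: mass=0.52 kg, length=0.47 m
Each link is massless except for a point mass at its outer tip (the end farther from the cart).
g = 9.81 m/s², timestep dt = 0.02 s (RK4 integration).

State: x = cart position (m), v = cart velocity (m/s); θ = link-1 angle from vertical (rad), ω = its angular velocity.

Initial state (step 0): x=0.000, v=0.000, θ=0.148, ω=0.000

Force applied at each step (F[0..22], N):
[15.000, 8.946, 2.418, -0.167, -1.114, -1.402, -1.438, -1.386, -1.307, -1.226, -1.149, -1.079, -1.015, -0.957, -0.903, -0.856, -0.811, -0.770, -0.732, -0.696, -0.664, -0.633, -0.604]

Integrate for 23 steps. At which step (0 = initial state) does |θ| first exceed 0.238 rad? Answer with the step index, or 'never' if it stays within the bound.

Answer: never

Derivation:
apply F[0]=+15.000 → step 1: x=0.003, v=0.328, θ=0.142, ω=-0.629
apply F[1]=+8.946 → step 2: x=0.012, v=0.518, θ=0.126, ω=-0.975
apply F[2]=+2.418 → step 3: x=0.023, v=0.561, θ=0.106, ω=-1.018
apply F[3]=-0.167 → step 4: x=0.034, v=0.547, θ=0.086, ω=-0.947
apply F[4]=-1.114 → step 5: x=0.044, v=0.512, θ=0.068, ω=-0.842
apply F[5]=-1.402 → step 6: x=0.054, v=0.473, θ=0.053, ω=-0.733
apply F[6]=-1.438 → step 7: x=0.063, v=0.434, θ=0.039, ω=-0.632
apply F[7]=-1.386 → step 8: x=0.071, v=0.398, θ=0.027, ω=-0.541
apply F[8]=-1.307 → step 9: x=0.079, v=0.365, θ=0.017, ω=-0.462
apply F[9]=-1.226 → step 10: x=0.086, v=0.335, θ=0.009, ω=-0.393
apply F[10]=-1.149 → step 11: x=0.092, v=0.308, θ=0.001, ω=-0.332
apply F[11]=-1.079 → step 12: x=0.098, v=0.283, θ=-0.005, ω=-0.280
apply F[12]=-1.015 → step 13: x=0.104, v=0.260, θ=-0.010, ω=-0.235
apply F[13]=-0.957 → step 14: x=0.109, v=0.239, θ=-0.014, ω=-0.196
apply F[14]=-0.903 → step 15: x=0.113, v=0.220, θ=-0.018, ω=-0.162
apply F[15]=-0.856 → step 16: x=0.118, v=0.203, θ=-0.021, ω=-0.132
apply F[16]=-0.811 → step 17: x=0.122, v=0.186, θ=-0.023, ω=-0.107
apply F[17]=-0.770 → step 18: x=0.125, v=0.171, θ=-0.025, ω=-0.085
apply F[18]=-0.732 → step 19: x=0.128, v=0.157, θ=-0.026, ω=-0.066
apply F[19]=-0.696 → step 20: x=0.131, v=0.144, θ=-0.028, ω=-0.049
apply F[20]=-0.664 → step 21: x=0.134, v=0.132, θ=-0.028, ω=-0.035
apply F[21]=-0.633 → step 22: x=0.137, v=0.121, θ=-0.029, ω=-0.023
apply F[22]=-0.604 → step 23: x=0.139, v=0.110, θ=-0.029, ω=-0.013
max |θ| = 0.148 ≤ 0.238 over all 24 states.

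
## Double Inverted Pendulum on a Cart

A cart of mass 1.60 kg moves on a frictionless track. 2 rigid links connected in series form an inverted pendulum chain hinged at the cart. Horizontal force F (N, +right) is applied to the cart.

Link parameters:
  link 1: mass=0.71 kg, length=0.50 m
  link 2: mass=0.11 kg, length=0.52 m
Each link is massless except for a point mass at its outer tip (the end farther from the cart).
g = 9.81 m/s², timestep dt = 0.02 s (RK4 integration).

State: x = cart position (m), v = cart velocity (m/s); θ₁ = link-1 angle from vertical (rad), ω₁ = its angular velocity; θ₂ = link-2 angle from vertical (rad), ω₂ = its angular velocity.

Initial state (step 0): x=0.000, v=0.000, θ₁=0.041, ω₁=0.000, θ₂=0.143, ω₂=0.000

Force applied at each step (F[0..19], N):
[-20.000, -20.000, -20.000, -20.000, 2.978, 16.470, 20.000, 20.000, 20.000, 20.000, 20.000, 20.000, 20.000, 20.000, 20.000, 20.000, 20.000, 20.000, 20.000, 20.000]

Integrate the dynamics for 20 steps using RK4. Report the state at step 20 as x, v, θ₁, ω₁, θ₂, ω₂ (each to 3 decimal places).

apply F[0]=-20.000 → step 1: x=-0.003, v=-0.254, θ₁=0.046, ω₁=0.519, θ₂=0.143, ω₂=0.041
apply F[1]=-20.000 → step 2: x=-0.010, v=-0.509, θ₁=0.062, ω₁=1.043, θ₂=0.145, ω₂=0.076
apply F[2]=-20.000 → step 3: x=-0.023, v=-0.765, θ₁=0.088, ω₁=1.579, θ₂=0.146, ω₂=0.102
apply F[3]=-20.000 → step 4: x=-0.041, v=-1.022, θ₁=0.125, ω₁=2.130, θ₂=0.149, ω₂=0.114
apply F[4]=+2.978 → step 5: x=-0.061, v=-0.996, θ₁=0.168, ω₁=2.136, θ₂=0.151, ω₂=0.116
apply F[5]=+16.470 → step 6: x=-0.079, v=-0.808, θ₁=0.207, ω₁=1.843, θ₂=0.153, ω₂=0.100
apply F[6]=+20.000 → step 7: x=-0.093, v=-0.583, θ₁=0.241, ω₁=1.495, θ₂=0.155, ω₂=0.067
apply F[7]=+20.000 → step 8: x=-0.102, v=-0.362, θ₁=0.267, ω₁=1.174, θ₂=0.156, ω₂=0.017
apply F[8]=+20.000 → step 9: x=-0.107, v=-0.145, θ₁=0.288, ω₁=0.874, θ₂=0.155, ω₂=-0.048
apply F[9]=+20.000 → step 10: x=-0.108, v=0.068, θ₁=0.302, ω₁=0.590, θ₂=0.154, ω₂=-0.124
apply F[10]=+20.000 → step 11: x=-0.105, v=0.280, θ₁=0.312, ω₁=0.317, θ₂=0.150, ω₂=-0.209
apply F[11]=+20.000 → step 12: x=-0.097, v=0.490, θ₁=0.315, ω₁=0.051, θ₂=0.145, ω₂=-0.301
apply F[12]=+20.000 → step 13: x=-0.085, v=0.700, θ₁=0.314, ω₁=-0.215, θ₂=0.138, ω₂=-0.396
apply F[13]=+20.000 → step 14: x=-0.069, v=0.912, θ₁=0.307, ω₁=-0.483, θ₂=0.129, ω₂=-0.493
apply F[14]=+20.000 → step 15: x=-0.049, v=1.124, θ₁=0.294, ω₁=-0.761, θ₂=0.119, ω₂=-0.589
apply F[15]=+20.000 → step 16: x=-0.024, v=1.340, θ₁=0.276, ω₁=-1.051, θ₂=0.106, ω₂=-0.680
apply F[16]=+20.000 → step 17: x=0.005, v=1.559, θ₁=0.252, ω₁=-1.360, θ₂=0.091, ω₂=-0.765
apply F[17]=+20.000 → step 18: x=0.038, v=1.783, θ₁=0.222, ω₁=-1.693, θ₂=0.075, ω₂=-0.839
apply F[18]=+20.000 → step 19: x=0.076, v=2.012, θ₁=0.184, ω₁=-2.054, θ₂=0.058, ω₂=-0.900
apply F[19]=+20.000 → step 20: x=0.119, v=2.247, θ₁=0.139, ω₁=-2.449, θ₂=0.039, ω₂=-0.946

Answer: x=0.119, v=2.247, θ₁=0.139, ω₁=-2.449, θ₂=0.039, ω₂=-0.946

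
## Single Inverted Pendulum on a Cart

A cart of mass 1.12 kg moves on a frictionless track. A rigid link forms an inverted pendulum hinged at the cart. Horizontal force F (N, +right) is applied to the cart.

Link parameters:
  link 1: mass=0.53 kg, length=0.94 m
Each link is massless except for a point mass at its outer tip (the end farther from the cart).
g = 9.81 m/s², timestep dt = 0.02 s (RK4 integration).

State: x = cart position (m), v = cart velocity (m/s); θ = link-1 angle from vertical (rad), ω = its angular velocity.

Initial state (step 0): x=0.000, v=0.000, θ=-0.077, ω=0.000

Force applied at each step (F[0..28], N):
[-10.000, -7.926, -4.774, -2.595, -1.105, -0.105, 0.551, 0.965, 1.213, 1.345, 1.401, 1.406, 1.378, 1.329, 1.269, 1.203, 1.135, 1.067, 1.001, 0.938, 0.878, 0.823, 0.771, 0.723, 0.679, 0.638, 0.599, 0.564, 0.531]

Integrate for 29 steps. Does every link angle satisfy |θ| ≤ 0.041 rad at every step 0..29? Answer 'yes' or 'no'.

apply F[0]=-10.000 → step 1: x=-0.002, v=-0.171, θ=-0.075, ω=0.165
apply F[1]=-7.926 → step 2: x=-0.006, v=-0.305, θ=-0.071, ω=0.293
apply F[2]=-4.774 → step 3: x=-0.013, v=-0.384, θ=-0.064, ω=0.362
apply F[3]=-2.595 → step 4: x=-0.021, v=-0.425, θ=-0.057, ω=0.393
apply F[4]=-1.105 → step 5: x=-0.030, v=-0.440, θ=-0.049, ω=0.398
apply F[5]=-0.105 → step 6: x=-0.039, v=-0.438, θ=-0.041, ω=0.386
apply F[6]=+0.551 → step 7: x=-0.048, v=-0.425, θ=-0.033, ω=0.364
apply F[7]=+0.965 → step 8: x=-0.056, v=-0.405, θ=-0.026, ω=0.337
apply F[8]=+1.213 → step 9: x=-0.064, v=-0.381, θ=-0.020, ω=0.307
apply F[9]=+1.345 → step 10: x=-0.071, v=-0.355, θ=-0.014, ω=0.276
apply F[10]=+1.401 → step 11: x=-0.078, v=-0.329, θ=-0.009, ω=0.246
apply F[11]=+1.406 → step 12: x=-0.084, v=-0.303, θ=-0.004, ω=0.217
apply F[12]=+1.378 → step 13: x=-0.090, v=-0.279, θ=-0.000, ω=0.190
apply F[13]=+1.329 → step 14: x=-0.095, v=-0.255, θ=0.003, ω=0.166
apply F[14]=+1.269 → step 15: x=-0.100, v=-0.233, θ=0.006, ω=0.143
apply F[15]=+1.203 → step 16: x=-0.105, v=-0.212, θ=0.009, ω=0.123
apply F[16]=+1.135 → step 17: x=-0.109, v=-0.193, θ=0.011, ω=0.104
apply F[17]=+1.067 → step 18: x=-0.112, v=-0.175, θ=0.013, ω=0.088
apply F[18]=+1.001 → step 19: x=-0.116, v=-0.158, θ=0.015, ω=0.073
apply F[19]=+0.938 → step 20: x=-0.119, v=-0.143, θ=0.016, ω=0.060
apply F[20]=+0.878 → step 21: x=-0.121, v=-0.129, θ=0.017, ω=0.048
apply F[21]=+0.823 → step 22: x=-0.124, v=-0.116, θ=0.018, ω=0.038
apply F[22]=+0.771 → step 23: x=-0.126, v=-0.104, θ=0.019, ω=0.029
apply F[23]=+0.723 → step 24: x=-0.128, v=-0.093, θ=0.019, ω=0.021
apply F[24]=+0.679 → step 25: x=-0.130, v=-0.082, θ=0.020, ω=0.015
apply F[25]=+0.638 → step 26: x=-0.131, v=-0.073, θ=0.020, ω=0.009
apply F[26]=+0.599 → step 27: x=-0.133, v=-0.064, θ=0.020, ω=0.003
apply F[27]=+0.564 → step 28: x=-0.134, v=-0.056, θ=0.020, ω=-0.001
apply F[28]=+0.531 → step 29: x=-0.135, v=-0.048, θ=0.020, ω=-0.005
Max |angle| over trajectory = 0.077 rad; bound = 0.041 → exceeded.

Answer: no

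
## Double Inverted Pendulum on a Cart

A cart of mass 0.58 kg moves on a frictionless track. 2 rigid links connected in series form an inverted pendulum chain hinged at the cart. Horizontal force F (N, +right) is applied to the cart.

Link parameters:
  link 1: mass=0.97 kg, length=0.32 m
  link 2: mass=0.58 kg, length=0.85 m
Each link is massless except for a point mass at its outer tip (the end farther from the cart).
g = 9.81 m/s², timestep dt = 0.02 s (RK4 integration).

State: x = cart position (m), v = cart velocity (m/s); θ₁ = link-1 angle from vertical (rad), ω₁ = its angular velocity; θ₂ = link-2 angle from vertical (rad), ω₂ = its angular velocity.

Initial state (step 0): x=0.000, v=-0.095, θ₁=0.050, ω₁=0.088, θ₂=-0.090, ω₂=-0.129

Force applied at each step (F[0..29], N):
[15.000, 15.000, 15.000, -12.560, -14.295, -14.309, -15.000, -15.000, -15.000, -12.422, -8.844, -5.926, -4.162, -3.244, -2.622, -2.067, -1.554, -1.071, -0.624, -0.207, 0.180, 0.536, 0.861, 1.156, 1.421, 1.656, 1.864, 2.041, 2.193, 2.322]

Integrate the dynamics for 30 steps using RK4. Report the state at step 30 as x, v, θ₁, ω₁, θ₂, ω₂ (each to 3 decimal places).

Answer: x=-0.381, v=-0.895, θ₁=0.084, ω₁=0.307, θ₂=0.032, ω₂=0.281

Derivation:
apply F[0]=+15.000 → step 1: x=0.003, v=0.396, θ₁=0.037, ω₁=-1.363, θ₂=-0.093, ω₂=-0.184
apply F[1]=+15.000 → step 2: x=0.016, v=0.904, θ₁=-0.005, ω₁=-2.901, θ₂=-0.097, ω₂=-0.221
apply F[2]=+15.000 → step 3: x=0.039, v=1.428, θ₁=-0.080, ω₁=-4.551, θ₂=-0.102, ω₂=-0.232
apply F[3]=-12.560 → step 4: x=0.064, v=1.041, θ₁=-0.159, ω₁=-3.431, θ₂=-0.106, ω₂=-0.227
apply F[4]=-14.295 → step 5: x=0.081, v=0.655, θ₁=-0.217, ω₁=-2.392, θ₂=-0.111, ω₂=-0.194
apply F[5]=-14.309 → step 6: x=0.090, v=0.315, θ₁=-0.256, ω₁=-1.560, θ₂=-0.114, ω₂=-0.137
apply F[6]=-15.000 → step 7: x=0.093, v=-0.015, θ₁=-0.279, ω₁=-0.804, θ₂=-0.116, ω₂=-0.061
apply F[7]=-15.000 → step 8: x=0.090, v=-0.329, θ₁=-0.289, ω₁=-0.118, θ₂=-0.116, ω₂=0.024
apply F[8]=-15.000 → step 9: x=0.080, v=-0.641, θ₁=-0.284, ω₁=0.557, θ₂=-0.115, ω₂=0.111
apply F[9]=-12.422 → step 10: x=0.065, v=-0.888, θ₁=-0.268, ω₁=1.057, θ₂=-0.112, ω₂=0.187
apply F[10]=-8.844 → step 11: x=0.046, v=-1.045, θ₁=-0.245, ω₁=1.318, θ₂=-0.108, ω₂=0.247
apply F[11]=-5.926 → step 12: x=0.024, v=-1.129, θ₁=-0.218, ω₁=1.388, θ₂=-0.102, ω₂=0.293
apply F[12]=-4.162 → step 13: x=0.001, v=-1.172, θ₁=-0.190, ω₁=1.358, θ₂=-0.096, ω₂=0.330
apply F[13]=-3.244 → step 14: x=-0.023, v=-1.197, θ₁=-0.164, ω₁=1.298, θ₂=-0.089, ω₂=0.359
apply F[14]=-2.622 → step 15: x=-0.047, v=-1.213, θ₁=-0.139, ω₁=1.234, θ₂=-0.082, ω₂=0.382
apply F[15]=-2.067 → step 16: x=-0.071, v=-1.222, θ₁=-0.115, ω₁=1.167, θ₂=-0.074, ω₂=0.399
apply F[16]=-1.554 → step 17: x=-0.096, v=-1.224, θ₁=-0.092, ω₁=1.100, θ₂=-0.066, ω₂=0.411
apply F[17]=-1.071 → step 18: x=-0.120, v=-1.221, θ₁=-0.071, ω₁=1.032, θ₂=-0.058, ω₂=0.417
apply F[18]=-0.624 → step 19: x=-0.144, v=-1.212, θ₁=-0.051, ω₁=0.965, θ₂=-0.049, ω₂=0.420
apply F[19]=-0.207 → step 20: x=-0.168, v=-1.198, θ₁=-0.032, ω₁=0.897, θ₂=-0.041, ω₂=0.419
apply F[20]=+0.180 → step 21: x=-0.192, v=-1.180, θ₁=-0.015, ω₁=0.831, θ₂=-0.032, ω₂=0.414
apply F[21]=+0.536 → step 22: x=-0.216, v=-1.158, θ₁=0.001, ω₁=0.765, θ₂=-0.024, ω₂=0.407
apply F[22]=+0.861 → step 23: x=-0.238, v=-1.132, θ₁=0.015, ω₁=0.700, θ₂=-0.016, ω₂=0.396
apply F[23]=+1.156 → step 24: x=-0.261, v=-1.104, θ₁=0.029, ω₁=0.637, θ₂=-0.008, ω₂=0.384
apply F[24]=+1.421 → step 25: x=-0.283, v=-1.073, θ₁=0.041, ω₁=0.576, θ₂=-0.001, ω₂=0.370
apply F[25]=+1.656 → step 26: x=-0.304, v=-1.040, θ₁=0.052, ω₁=0.517, θ₂=0.006, ω₂=0.354
apply F[26]=+1.864 → step 27: x=-0.324, v=-1.005, θ₁=0.061, ω₁=0.460, θ₂=0.013, ω₂=0.337
apply F[27]=+2.041 → step 28: x=-0.344, v=-0.969, θ₁=0.070, ω₁=0.406, θ₂=0.020, ω₂=0.319
apply F[28]=+2.193 → step 29: x=-0.363, v=-0.932, θ₁=0.078, ω₁=0.355, θ₂=0.026, ω₂=0.300
apply F[29]=+2.322 → step 30: x=-0.381, v=-0.895, θ₁=0.084, ω₁=0.307, θ₂=0.032, ω₂=0.281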